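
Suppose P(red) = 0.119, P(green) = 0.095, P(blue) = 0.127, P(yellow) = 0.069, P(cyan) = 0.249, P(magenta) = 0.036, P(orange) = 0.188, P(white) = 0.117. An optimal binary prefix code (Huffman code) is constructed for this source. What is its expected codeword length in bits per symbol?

2.856 bits/symbol

Repeatedly combine the two least-probable nodes; the expected code length is the sum of the merged weights.
merge 9/250 + 69/1000 → 21/200
merge 19/200 + 21/200 → 1/5
merge 117/1000 + 119/1000 → 59/250
merge 127/1000 + 47/250 → 63/200
merge 1/5 + 59/250 → 109/250
merge 249/1000 + 63/200 → 141/250
merge 109/250 + 141/250 → 1
L = 21/200 + 1/5 + 59/250 + 63/200 + 109/250 + 141/250 + 1 = 357/125 = 2.856 bits/symbol.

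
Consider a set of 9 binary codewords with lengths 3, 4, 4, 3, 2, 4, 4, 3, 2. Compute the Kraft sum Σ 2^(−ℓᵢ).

1.125

With common denominator 2^4 = 16: Σ 2^(−ℓᵢ) = 2/16 + 1/16 + 1/16 + 2/16 + 4/16 + 1/16 + 1/16 + 2/16 + 4/16 = 18/16 = 1.125.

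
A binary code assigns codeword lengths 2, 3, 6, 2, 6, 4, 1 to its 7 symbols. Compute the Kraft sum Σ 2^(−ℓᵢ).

With common denominator 2^6 = 64: Σ 2^(−ℓᵢ) = 16/64 + 8/64 + 1/64 + 16/64 + 1/64 + 4/64 + 32/64 = 78/64 = 1.21875.

1.21875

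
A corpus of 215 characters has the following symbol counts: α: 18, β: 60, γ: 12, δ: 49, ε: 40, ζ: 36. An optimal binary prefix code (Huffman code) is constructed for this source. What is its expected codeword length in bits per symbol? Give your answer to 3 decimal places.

2.447 bits/symbol

Probabilities are the counts divided by 215.
Repeatedly combine the two least-probable nodes; the expected code length is the sum of the merged weights.
merge 12/215 + 18/215 → 6/43
merge 6/43 + 36/215 → 66/215
merge 8/43 + 49/215 → 89/215
merge 12/43 + 66/215 → 126/215
merge 89/215 + 126/215 → 1
L = 6/43 + 66/215 + 89/215 + 126/215 + 1 = 526/215 ≈ 2.447 bits/symbol.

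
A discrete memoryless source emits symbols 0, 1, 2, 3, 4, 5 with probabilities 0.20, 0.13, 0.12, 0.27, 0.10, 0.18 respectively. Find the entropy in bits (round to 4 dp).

H = −Σ pᵢ log₂ pᵢ.
−0.20·log₂(0.20) = 0.4644
−0.13·log₂(0.13) = 0.3826
−0.12·log₂(0.12) = 0.3671
−0.27·log₂(0.27) = 0.5100
−0.10·log₂(0.10) = 0.3322
−0.18·log₂(0.18) = 0.4453
Sum ≈ 2.5016 → 2.5016 bits.

2.5016 bits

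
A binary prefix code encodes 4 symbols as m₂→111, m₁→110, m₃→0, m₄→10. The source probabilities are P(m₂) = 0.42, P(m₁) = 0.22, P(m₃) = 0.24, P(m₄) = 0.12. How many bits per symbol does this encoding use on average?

2.4 bits/symbol

L̄ = Σ pᵢ·ℓᵢ = 0.42·3 + 0.22·3 + 0.24·1 + 0.12·2 = 2.4 bits/symbol.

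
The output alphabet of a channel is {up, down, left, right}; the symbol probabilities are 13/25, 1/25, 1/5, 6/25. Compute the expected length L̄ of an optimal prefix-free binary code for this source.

1.72 bits/symbol

Repeatedly combine the two least-probable nodes; the expected code length is the sum of the merged weights.
merge 1/25 + 1/5 → 6/25
merge 6/25 + 6/25 → 12/25
merge 12/25 + 13/25 → 1
L = 6/25 + 12/25 + 1 = 43/25 = 1.72 bits/symbol.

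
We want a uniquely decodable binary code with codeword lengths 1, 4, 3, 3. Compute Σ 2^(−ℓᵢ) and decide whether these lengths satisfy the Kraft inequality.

With common denominator 2^4 = 16: Σ 2^(−ℓᵢ) = 8/16 + 1/16 + 2/16 + 2/16 = 13/16 = 0.8125.
Kraft's inequality requires Σ ≤ 1; here Σ = 0.8125 ≤ 1, so such a prefix code exists.

0.8125; yes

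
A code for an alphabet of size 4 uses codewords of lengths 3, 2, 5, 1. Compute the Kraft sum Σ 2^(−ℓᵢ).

0.90625

With common denominator 2^5 = 32: Σ 2^(−ℓᵢ) = 4/32 + 8/32 + 1/32 + 16/32 = 29/32 = 0.90625.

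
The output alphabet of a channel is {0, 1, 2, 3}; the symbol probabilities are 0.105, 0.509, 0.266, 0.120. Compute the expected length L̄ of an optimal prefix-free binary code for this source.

Repeatedly combine the two least-probable nodes; the expected code length is the sum of the merged weights.
merge 21/200 + 3/25 → 9/40
merge 9/40 + 133/500 → 491/1000
merge 491/1000 + 509/1000 → 1
L = 9/40 + 491/1000 + 1 = 429/250 = 1.716 bits/symbol.

1.716 bits/symbol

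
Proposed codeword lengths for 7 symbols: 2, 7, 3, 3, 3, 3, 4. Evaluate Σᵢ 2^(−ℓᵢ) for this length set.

0.8203125

With common denominator 2^7 = 128: Σ 2^(−ℓᵢ) = 32/128 + 1/128 + 16/128 + 16/128 + 16/128 + 16/128 + 8/128 = 105/128 = 0.8203125.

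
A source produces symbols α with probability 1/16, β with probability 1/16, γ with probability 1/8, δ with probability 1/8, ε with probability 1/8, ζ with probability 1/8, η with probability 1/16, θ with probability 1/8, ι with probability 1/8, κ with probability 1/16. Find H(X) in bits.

3.25 bits

Each probability is a power of 1/2, so log₂(1/p) is an integer.
H = Σ p·log₂(1/p) = 1/16·4 + 1/16·4 + 1/8·3 + 1/8·3 + 1/8·3 + 1/8·3 + 1/16·4 + 1/8·3 + 1/8·3 + 1/16·4 = 3.25 bits.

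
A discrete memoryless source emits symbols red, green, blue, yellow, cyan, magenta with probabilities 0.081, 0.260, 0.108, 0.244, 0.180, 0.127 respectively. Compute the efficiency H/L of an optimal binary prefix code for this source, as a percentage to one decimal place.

Entropy H = −Σ p log₂ p ≈ 2.4657 bits.
Huffman merges: 81/1000+27/250→189/1000; 127/1000+9/50→307/1000; 189/1000+61/250→433/1000; 13/50+307/1000→567/1000; 433/1000+567/1000→1. L = 312/125 ≈ 2.4960.
Efficiency = H/L = 2.4657/2.4960 = 98.8%.

98.8%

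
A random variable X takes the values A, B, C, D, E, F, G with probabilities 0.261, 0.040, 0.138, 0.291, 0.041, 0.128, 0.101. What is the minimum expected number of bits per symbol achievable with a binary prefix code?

Repeatedly combine the two least-probable nodes; the expected code length is the sum of the merged weights.
merge 1/25 + 41/1000 → 81/1000
merge 81/1000 + 101/1000 → 91/500
merge 16/125 + 69/500 → 133/500
merge 91/500 + 261/1000 → 443/1000
merge 133/500 + 291/1000 → 557/1000
merge 443/1000 + 557/1000 → 1
L = 81/1000 + 91/500 + 133/500 + 443/1000 + 557/1000 + 1 = 2529/1000 = 2.529 bits/symbol.

2.529 bits/symbol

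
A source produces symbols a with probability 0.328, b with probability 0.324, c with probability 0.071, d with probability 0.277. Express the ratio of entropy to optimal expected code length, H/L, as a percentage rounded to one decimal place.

Entropy H = −Σ p log₂ p ≈ 1.8383 bits.
Huffman merges: 71/1000+277/1000→87/250; 81/250+41/125→163/250; 87/250+163/250→1. L = 2 ≈ 2.0000.
Efficiency = H/L = 1.8383/2.0000 = 91.9%.

91.9%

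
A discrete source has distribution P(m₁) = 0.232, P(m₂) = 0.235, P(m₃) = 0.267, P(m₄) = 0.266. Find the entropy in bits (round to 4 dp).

1.9968 bits

H = −Σ pᵢ log₂ pᵢ.
−0.232·log₂(0.232) = 0.4890
−0.235·log₂(0.235) = 0.4910
−0.267·log₂(0.267) = 0.5087
−0.266·log₂(0.266) = 0.5082
Sum ≈ 1.9968 → 1.9968 bits.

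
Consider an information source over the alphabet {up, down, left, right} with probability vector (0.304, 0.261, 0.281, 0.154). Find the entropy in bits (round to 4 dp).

H = −Σ pᵢ log₂ pᵢ.
−0.304·log₂(0.304) = 0.5222
−0.261·log₂(0.261) = 0.5058
−0.281·log₂(0.281) = 0.5146
−0.154·log₂(0.154) = 0.4156
Sum ≈ 1.9583 → 1.9583 bits.

1.9583 bits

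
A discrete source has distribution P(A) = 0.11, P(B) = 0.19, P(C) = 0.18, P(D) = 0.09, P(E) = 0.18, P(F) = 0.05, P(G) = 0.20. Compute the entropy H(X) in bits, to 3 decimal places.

H = −Σ pᵢ log₂ pᵢ.
−0.11·log₂(0.11) = 0.3503
−0.19·log₂(0.19) = 0.4552
−0.18·log₂(0.18) = 0.4453
−0.09·log₂(0.09) = 0.3127
−0.18·log₂(0.18) = 0.4453
−0.05·log₂(0.05) = 0.2161
−0.20·log₂(0.20) = 0.4644
Sum ≈ 2.6893 → 2.689 bits.

2.689 bits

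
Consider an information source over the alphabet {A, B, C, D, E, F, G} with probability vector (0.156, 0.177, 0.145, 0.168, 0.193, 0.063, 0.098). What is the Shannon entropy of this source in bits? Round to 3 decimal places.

2.734 bits

H = −Σ pᵢ log₂ pᵢ.
−0.156·log₂(0.156) = 0.4181
−0.177·log₂(0.177) = 0.4422
−0.145·log₂(0.145) = 0.4040
−0.168·log₂(0.168) = 0.4323
−0.193·log₂(0.193) = 0.4581
−0.063·log₂(0.063) = 0.2513
−0.098·log₂(0.098) = 0.3284
Sum ≈ 2.7343 → 2.734 bits.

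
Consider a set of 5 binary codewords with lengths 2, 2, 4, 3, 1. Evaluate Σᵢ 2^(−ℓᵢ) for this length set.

1.1875

With common denominator 2^4 = 16: Σ 2^(−ℓᵢ) = 4/16 + 4/16 + 1/16 + 2/16 + 8/16 = 19/16 = 1.1875.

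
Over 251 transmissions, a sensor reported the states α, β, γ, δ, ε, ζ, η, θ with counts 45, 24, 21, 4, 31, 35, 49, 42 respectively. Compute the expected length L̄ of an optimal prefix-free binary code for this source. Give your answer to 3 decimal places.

Probabilities are the counts divided by 251.
Repeatedly combine the two least-probable nodes; the expected code length is the sum of the merged weights.
merge 4/251 + 21/251 → 25/251
merge 24/251 + 25/251 → 49/251
merge 31/251 + 35/251 → 66/251
merge 42/251 + 45/251 → 87/251
merge 49/251 + 49/251 → 98/251
merge 66/251 + 87/251 → 153/251
merge 98/251 + 153/251 → 1
L = 25/251 + 49/251 + 66/251 + 87/251 + 98/251 + 153/251 + 1 = 729/251 ≈ 2.904 bits/symbol.

2.904 bits/symbol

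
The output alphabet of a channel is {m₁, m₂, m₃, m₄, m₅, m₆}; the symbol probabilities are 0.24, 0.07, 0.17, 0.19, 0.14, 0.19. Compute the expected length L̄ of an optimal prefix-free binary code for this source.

2.57 bits/symbol

Repeatedly combine the two least-probable nodes; the expected code length is the sum of the merged weights.
merge 7/100 + 7/50 → 21/100
merge 17/100 + 19/100 → 9/25
merge 19/100 + 21/100 → 2/5
merge 6/25 + 9/25 → 3/5
merge 2/5 + 3/5 → 1
L = 21/100 + 9/25 + 2/5 + 3/5 + 1 = 257/100 = 2.57 bits/symbol.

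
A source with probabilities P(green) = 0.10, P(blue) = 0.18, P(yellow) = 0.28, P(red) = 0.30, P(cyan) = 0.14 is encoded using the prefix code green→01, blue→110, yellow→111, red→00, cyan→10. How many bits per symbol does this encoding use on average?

2.46 bits/symbol

L̄ = Σ pᵢ·ℓᵢ = 0.10·2 + 0.18·3 + 0.28·3 + 0.30·2 + 0.14·2 = 2.46 bits/symbol.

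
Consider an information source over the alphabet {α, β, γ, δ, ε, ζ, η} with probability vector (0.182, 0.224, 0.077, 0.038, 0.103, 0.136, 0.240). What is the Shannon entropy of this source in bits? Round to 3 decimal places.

H = −Σ pᵢ log₂ pᵢ.
−0.182·log₂(0.182) = 0.4474
−0.224·log₂(0.224) = 0.4835
−0.077·log₂(0.077) = 0.2848
−0.038·log₂(0.038) = 0.1793
−0.103·log₂(0.103) = 0.3378
−0.136·log₂(0.136) = 0.3915
−0.240·log₂(0.240) = 0.4941
Sum ≈ 2.6183 → 2.618 bits.

2.618 bits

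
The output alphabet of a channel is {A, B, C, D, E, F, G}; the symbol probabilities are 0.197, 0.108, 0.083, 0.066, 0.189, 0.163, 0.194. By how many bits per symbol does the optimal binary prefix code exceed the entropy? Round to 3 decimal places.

0.053 bits

Entropy H = −Σ p log₂ p ≈ 2.7052 bits.
Huffman merges: 33/500+83/1000→149/1000; 27/250+149/1000→257/1000; 163/1000+189/1000→44/125; 97/500+197/1000→391/1000; 257/1000+44/125→609/1000; 391/1000+609/1000→1. L = 1379/500 ≈ 2.7580.
L − H = 2.7580 − 2.7052 = 0.053 bits.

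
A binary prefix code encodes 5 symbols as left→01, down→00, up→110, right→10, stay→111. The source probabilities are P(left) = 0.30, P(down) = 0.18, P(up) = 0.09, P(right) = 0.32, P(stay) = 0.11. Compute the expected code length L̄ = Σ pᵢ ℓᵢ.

2.2 bits/symbol

L̄ = Σ pᵢ·ℓᵢ = 0.30·2 + 0.18·2 + 0.09·3 + 0.32·2 + 0.11·3 = 2.2 bits/symbol.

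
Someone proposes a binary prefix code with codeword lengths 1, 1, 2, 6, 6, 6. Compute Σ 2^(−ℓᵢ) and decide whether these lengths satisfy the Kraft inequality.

With common denominator 2^6 = 64: Σ 2^(−ℓᵢ) = 32/64 + 32/64 + 16/64 + 1/64 + 1/64 + 1/64 = 83/64 = 1.296875.
Kraft's inequality requires Σ ≤ 1; here Σ = 1.296875 > 1, so no such prefix code exists.

1.296875; no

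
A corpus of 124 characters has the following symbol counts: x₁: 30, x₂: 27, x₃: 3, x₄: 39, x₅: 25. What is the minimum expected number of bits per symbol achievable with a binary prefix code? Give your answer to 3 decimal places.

Probabilities are the counts divided by 124.
Repeatedly combine the two least-probable nodes; the expected code length is the sum of the merged weights.
merge 3/124 + 25/124 → 7/31
merge 27/124 + 7/31 → 55/124
merge 15/62 + 39/124 → 69/124
merge 55/124 + 69/124 → 1
L = 7/31 + 55/124 + 69/124 + 1 = 69/31 ≈ 2.226 bits/symbol.

2.226 bits/symbol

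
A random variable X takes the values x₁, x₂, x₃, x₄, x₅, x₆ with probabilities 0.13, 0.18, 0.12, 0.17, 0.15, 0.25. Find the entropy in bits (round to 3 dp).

2.540 bits

H = −Σ pᵢ log₂ pᵢ.
−0.13·log₂(0.13) = 0.3826
−0.18·log₂(0.18) = 0.4453
−0.12·log₂(0.12) = 0.3671
−0.17·log₂(0.17) = 0.4346
−0.15·log₂(0.15) = 0.4105
−0.25·log₂(0.25) = 0.5000
Sum ≈ 2.5402 → 2.540 bits.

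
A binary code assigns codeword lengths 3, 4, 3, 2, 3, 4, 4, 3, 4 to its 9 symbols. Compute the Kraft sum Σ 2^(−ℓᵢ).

1

With common denominator 2^4 = 16: Σ 2^(−ℓᵢ) = 2/16 + 1/16 + 2/16 + 4/16 + 2/16 + 1/16 + 1/16 + 2/16 + 1/16 = 16/16 = 1.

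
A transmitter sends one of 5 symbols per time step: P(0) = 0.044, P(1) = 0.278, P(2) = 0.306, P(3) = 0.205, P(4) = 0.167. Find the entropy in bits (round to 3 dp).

2.134 bits

H = −Σ pᵢ log₂ pᵢ.
−0.044·log₂(0.044) = 0.1983
−0.278·log₂(0.278) = 0.5134
−0.306·log₂(0.306) = 0.5228
−0.205·log₂(0.205) = 0.4687
−0.167·log₂(0.167) = 0.4312
Sum ≈ 2.1344 → 2.134 bits.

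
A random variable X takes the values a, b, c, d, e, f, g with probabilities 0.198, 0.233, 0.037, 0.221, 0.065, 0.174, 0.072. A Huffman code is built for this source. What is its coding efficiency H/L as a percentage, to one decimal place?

Entropy H = −Σ p log₂ p ≈ 2.5782 bits.
Huffman merges: 37/1000+13/200→51/500; 9/125+51/500→87/500; 87/500+87/500→87/250; 99/500+221/1000→419/1000; 233/1000+87/250→581/1000; 419/1000+581/1000→1. L = 328/125 ≈ 2.6240.
Efficiency = H/L = 2.5782/2.6240 = 98.3%.

98.3%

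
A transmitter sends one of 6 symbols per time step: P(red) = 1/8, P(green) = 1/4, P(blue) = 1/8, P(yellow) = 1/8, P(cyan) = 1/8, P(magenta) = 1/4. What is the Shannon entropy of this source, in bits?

2.5 bits

Each probability is a power of 1/2, so log₂(1/p) is an integer.
H = Σ p·log₂(1/p) = 1/8·3 + 1/4·2 + 1/8·3 + 1/8·3 + 1/8·3 + 1/4·2 = 2.5 bits.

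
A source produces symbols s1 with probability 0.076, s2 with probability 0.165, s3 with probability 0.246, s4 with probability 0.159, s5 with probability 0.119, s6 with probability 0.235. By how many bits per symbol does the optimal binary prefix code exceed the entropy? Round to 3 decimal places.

0.032 bits

Entropy H = −Σ p log₂ p ≈ 2.4874 bits.
Huffman merges: 19/250+119/1000→39/200; 159/1000+33/200→81/250; 39/200+47/200→43/100; 123/500+81/250→57/100; 43/100+57/100→1. L = 2519/1000 ≈ 2.5190.
L − H = 2.5190 − 2.4874 = 0.032 bits.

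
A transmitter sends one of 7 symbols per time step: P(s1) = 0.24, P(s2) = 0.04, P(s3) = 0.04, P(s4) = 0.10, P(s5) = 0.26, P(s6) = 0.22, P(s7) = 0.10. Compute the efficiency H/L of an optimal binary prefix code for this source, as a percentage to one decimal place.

Entropy H = −Σ p log₂ p ≈ 2.5159 bits.
Huffman merges: 1/25+1/25→2/25; 2/25+1/10→9/50; 1/10+9/50→7/25; 11/50+6/25→23/50; 13/50+7/25→27/50; 23/50+27/50→1. L = 127/50 ≈ 2.5400.
Efficiency = H/L = 2.5159/2.5400 = 99.1%.

99.1%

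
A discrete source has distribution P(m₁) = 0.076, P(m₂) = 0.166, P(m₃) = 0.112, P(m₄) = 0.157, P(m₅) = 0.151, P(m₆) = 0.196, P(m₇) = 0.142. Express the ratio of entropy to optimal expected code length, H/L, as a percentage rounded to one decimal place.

Entropy H = −Σ p log₂ p ≈ 2.7583 bits.
Huffman merges: 19/250+14/125→47/250; 71/500+151/1000→293/1000; 157/1000+83/500→323/1000; 47/250+49/250→48/125; 293/1000+323/1000→77/125; 48/125+77/125→1. L = 701/250 ≈ 2.8040.
Efficiency = H/L = 2.7583/2.8040 = 98.4%.

98.4%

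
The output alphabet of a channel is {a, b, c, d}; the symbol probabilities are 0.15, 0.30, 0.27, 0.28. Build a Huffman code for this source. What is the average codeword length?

2 bits/symbol

Repeatedly combine the two least-probable nodes; the expected code length is the sum of the merged weights.
merge 3/20 + 27/100 → 21/50
merge 7/25 + 3/10 → 29/50
merge 21/50 + 29/50 → 1
L = 21/50 + 29/50 + 1 = 2 bits/symbol.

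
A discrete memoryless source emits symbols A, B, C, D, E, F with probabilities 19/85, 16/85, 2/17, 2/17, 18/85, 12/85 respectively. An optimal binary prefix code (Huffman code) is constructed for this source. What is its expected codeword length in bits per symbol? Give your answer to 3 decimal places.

Repeatedly combine the two least-probable nodes; the expected code length is the sum of the merged weights.
merge 2/17 + 2/17 → 4/17
merge 12/85 + 16/85 → 28/85
merge 18/85 + 19/85 → 37/85
merge 4/17 + 28/85 → 48/85
merge 37/85 + 48/85 → 1
L = 4/17 + 28/85 + 37/85 + 48/85 + 1 = 218/85 ≈ 2.565 bits/symbol.

2.565 bits/symbol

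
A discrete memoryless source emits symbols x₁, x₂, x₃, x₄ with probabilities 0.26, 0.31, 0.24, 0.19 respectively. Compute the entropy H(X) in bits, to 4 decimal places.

1.9784 bits

H = −Σ pᵢ log₂ pᵢ.
−0.26·log₂(0.26) = 0.5053
−0.31·log₂(0.31) = 0.5238
−0.24·log₂(0.24) = 0.4941
−0.19·log₂(0.19) = 0.4552
Sum ≈ 1.9784 → 1.9784 bits.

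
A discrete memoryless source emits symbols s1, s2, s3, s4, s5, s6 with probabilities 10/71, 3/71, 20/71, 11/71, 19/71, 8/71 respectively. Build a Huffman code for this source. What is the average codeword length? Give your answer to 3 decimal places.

2.451 bits/symbol

Repeatedly combine the two least-probable nodes; the expected code length is the sum of the merged weights.
merge 3/71 + 8/71 → 11/71
merge 10/71 + 11/71 → 21/71
merge 11/71 + 19/71 → 30/71
merge 20/71 + 21/71 → 41/71
merge 30/71 + 41/71 → 1
L = 11/71 + 21/71 + 30/71 + 41/71 + 1 = 174/71 ≈ 2.451 bits/symbol.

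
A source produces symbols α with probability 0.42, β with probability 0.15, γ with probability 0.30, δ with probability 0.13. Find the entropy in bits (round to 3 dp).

1.840 bits

H = −Σ pᵢ log₂ pᵢ.
−0.42·log₂(0.42) = 0.5256
−0.15·log₂(0.15) = 0.4105
−0.30·log₂(0.30) = 0.5211
−0.13·log₂(0.13) = 0.3826
Sum ≈ 1.8399 → 1.840 bits.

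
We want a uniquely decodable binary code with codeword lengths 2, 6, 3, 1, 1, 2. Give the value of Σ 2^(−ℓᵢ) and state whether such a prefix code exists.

1.640625; no

With common denominator 2^6 = 64: Σ 2^(−ℓᵢ) = 16/64 + 1/64 + 8/64 + 32/64 + 32/64 + 16/64 = 105/64 = 1.640625.
Kraft's inequality requires Σ ≤ 1; here Σ = 1.640625 > 1, so no such prefix code exists.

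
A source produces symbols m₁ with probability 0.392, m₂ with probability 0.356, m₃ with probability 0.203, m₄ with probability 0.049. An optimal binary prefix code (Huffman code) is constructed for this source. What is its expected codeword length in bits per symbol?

Repeatedly combine the two least-probable nodes; the expected code length is the sum of the merged weights.
merge 49/1000 + 203/1000 → 63/250
merge 63/250 + 89/250 → 76/125
merge 49/125 + 76/125 → 1
L = 63/250 + 76/125 + 1 = 93/50 = 1.86 bits/symbol.

1.86 bits/symbol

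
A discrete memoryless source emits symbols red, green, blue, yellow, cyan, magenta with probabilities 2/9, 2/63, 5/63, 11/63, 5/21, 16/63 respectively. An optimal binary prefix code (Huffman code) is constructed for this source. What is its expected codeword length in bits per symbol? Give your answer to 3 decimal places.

2.397 bits/symbol

Repeatedly combine the two least-probable nodes; the expected code length is the sum of the merged weights.
merge 2/63 + 5/63 → 1/9
merge 1/9 + 11/63 → 2/7
merge 2/9 + 5/21 → 29/63
merge 16/63 + 2/7 → 34/63
merge 29/63 + 34/63 → 1
L = 1/9 + 2/7 + 29/63 + 34/63 + 1 = 151/63 ≈ 2.397 bits/symbol.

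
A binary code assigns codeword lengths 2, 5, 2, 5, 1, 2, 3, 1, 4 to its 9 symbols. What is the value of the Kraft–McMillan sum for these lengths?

2

With common denominator 2^5 = 32: Σ 2^(−ℓᵢ) = 8/32 + 1/32 + 8/32 + 1/32 + 16/32 + 8/32 + 4/32 + 16/32 + 2/32 = 64/32 = 2.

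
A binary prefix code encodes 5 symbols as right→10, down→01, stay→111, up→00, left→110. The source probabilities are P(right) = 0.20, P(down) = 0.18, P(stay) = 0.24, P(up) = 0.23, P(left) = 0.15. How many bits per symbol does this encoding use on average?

L̄ = Σ pᵢ·ℓᵢ = 0.20·2 + 0.18·2 + 0.24·3 + 0.23·2 + 0.15·3 = 2.39 bits/symbol.

2.39 bits/symbol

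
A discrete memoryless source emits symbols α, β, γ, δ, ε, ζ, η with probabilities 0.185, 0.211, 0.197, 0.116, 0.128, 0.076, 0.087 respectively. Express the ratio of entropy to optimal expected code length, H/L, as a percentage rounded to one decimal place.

98.5%

Entropy H = −Σ p log₂ p ≈ 2.7149 bits.
Huffman merges: 19/250+87/1000→163/1000; 29/250+16/125→61/250; 163/1000+37/200→87/250; 197/1000+211/1000→51/125; 61/250+87/250→74/125; 51/125+74/125→1. L = 551/200 ≈ 2.7550.
Efficiency = H/L = 2.7149/2.7550 = 98.5%.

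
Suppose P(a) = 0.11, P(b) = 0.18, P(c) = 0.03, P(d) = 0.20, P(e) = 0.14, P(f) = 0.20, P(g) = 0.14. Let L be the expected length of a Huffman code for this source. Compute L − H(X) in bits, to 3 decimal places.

Entropy H = −Σ p log₂ p ≈ 2.6704 bits.
Huffman merges: 3/100+11/100→7/50; 7/50+7/50→7/25; 7/50+9/50→8/25; 1/5+1/5→2/5; 7/25+8/25→3/5; 2/5+3/5→1. L = 137/50 ≈ 2.7400.
L − H = 2.7400 − 2.6704 = 0.070 bits.

0.070 bits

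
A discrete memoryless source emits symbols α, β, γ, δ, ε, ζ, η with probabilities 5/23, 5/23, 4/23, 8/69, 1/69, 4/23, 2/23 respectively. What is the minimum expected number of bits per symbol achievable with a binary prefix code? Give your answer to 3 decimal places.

2.667 bits/symbol

Repeatedly combine the two least-probable nodes; the expected code length is the sum of the merged weights.
merge 1/69 + 2/23 → 7/69
merge 7/69 + 8/69 → 5/23
merge 4/23 + 4/23 → 8/23
merge 5/23 + 5/23 → 10/23
merge 5/23 + 8/23 → 13/23
merge 10/23 + 13/23 → 1
L = 7/69 + 5/23 + 8/23 + 10/23 + 13/23 + 1 = 8/3 ≈ 2.667 bits/symbol.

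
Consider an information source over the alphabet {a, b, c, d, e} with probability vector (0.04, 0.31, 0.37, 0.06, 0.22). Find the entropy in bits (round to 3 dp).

1.964 bits

H = −Σ pᵢ log₂ pᵢ.
−0.04·log₂(0.04) = 0.1858
−0.31·log₂(0.31) = 0.5238
−0.37·log₂(0.37) = 0.5307
−0.06·log₂(0.06) = 0.2435
−0.22·log₂(0.22) = 0.4806
Sum ≈ 1.9644 → 1.964 bits.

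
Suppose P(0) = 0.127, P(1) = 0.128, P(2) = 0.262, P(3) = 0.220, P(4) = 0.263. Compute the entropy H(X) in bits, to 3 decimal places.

2.251 bits

H = −Σ pᵢ log₂ pᵢ.
−0.127·log₂(0.127) = 0.3781
−0.128·log₂(0.128) = 0.3796
−0.262·log₂(0.262) = 0.5063
−0.220·log₂(0.220) = 0.4806
−0.263·log₂(0.263) = 0.5068
Sum ≈ 2.2513 → 2.251 bits.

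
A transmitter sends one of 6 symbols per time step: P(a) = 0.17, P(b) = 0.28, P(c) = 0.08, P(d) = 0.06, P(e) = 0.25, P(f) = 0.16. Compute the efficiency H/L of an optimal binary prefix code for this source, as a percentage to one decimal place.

98.6%

Entropy H = −Σ p log₂ p ≈ 2.4069 bits.
Huffman merges: 3/50+2/25→7/50; 7/50+4/25→3/10; 17/100+1/4→21/50; 7/25+3/10→29/50; 21/50+29/50→1. L = 61/25 ≈ 2.4400.
Efficiency = H/L = 2.4069/2.4400 = 98.6%.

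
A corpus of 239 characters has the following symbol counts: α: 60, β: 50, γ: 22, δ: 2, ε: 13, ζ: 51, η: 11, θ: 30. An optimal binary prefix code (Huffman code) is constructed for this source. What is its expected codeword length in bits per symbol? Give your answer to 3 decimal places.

2.690 bits/symbol

Probabilities are the counts divided by 239.
Repeatedly combine the two least-probable nodes; the expected code length is the sum of the merged weights.
merge 2/239 + 11/239 → 13/239
merge 13/239 + 13/239 → 26/239
merge 22/239 + 26/239 → 48/239
merge 30/239 + 48/239 → 78/239
merge 50/239 + 51/239 → 101/239
merge 60/239 + 78/239 → 138/239
merge 101/239 + 138/239 → 1
L = 13/239 + 26/239 + 48/239 + 78/239 + 101/239 + 138/239 + 1 = 643/239 ≈ 2.690 bits/symbol.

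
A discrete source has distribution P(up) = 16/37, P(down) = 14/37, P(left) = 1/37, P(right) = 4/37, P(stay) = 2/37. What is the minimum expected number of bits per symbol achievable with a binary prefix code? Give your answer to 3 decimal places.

1.838 bits/symbol

Repeatedly combine the two least-probable nodes; the expected code length is the sum of the merged weights.
merge 1/37 + 2/37 → 3/37
merge 3/37 + 4/37 → 7/37
merge 7/37 + 14/37 → 21/37
merge 16/37 + 21/37 → 1
L = 3/37 + 7/37 + 21/37 + 1 = 68/37 ≈ 1.838 bits/symbol.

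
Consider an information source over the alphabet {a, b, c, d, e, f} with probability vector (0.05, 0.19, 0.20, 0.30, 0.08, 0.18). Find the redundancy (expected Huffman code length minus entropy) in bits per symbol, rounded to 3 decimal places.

0.046 bits

Entropy H = −Σ p log₂ p ≈ 2.3936 bits.
Huffman merges: 1/20+2/25→13/100; 13/100+9/50→31/100; 19/100+1/5→39/100; 3/10+31/100→61/100; 39/100+61/100→1. L = 61/25 ≈ 2.4400.
L − H = 2.4400 − 2.3936 = 0.046 bits.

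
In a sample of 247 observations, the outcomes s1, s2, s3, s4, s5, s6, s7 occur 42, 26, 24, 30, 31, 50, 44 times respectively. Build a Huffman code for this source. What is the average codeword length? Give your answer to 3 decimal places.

Probabilities are the counts divided by 247.
Repeatedly combine the two least-probable nodes; the expected code length is the sum of the merged weights.
merge 24/247 + 2/19 → 50/247
merge 30/247 + 31/247 → 61/247
merge 42/247 + 44/247 → 86/247
merge 50/247 + 50/247 → 100/247
merge 61/247 + 86/247 → 147/247
merge 100/247 + 147/247 → 1
L = 50/247 + 61/247 + 86/247 + 100/247 + 147/247 + 1 = 691/247 ≈ 2.798 bits/symbol.

2.798 bits/symbol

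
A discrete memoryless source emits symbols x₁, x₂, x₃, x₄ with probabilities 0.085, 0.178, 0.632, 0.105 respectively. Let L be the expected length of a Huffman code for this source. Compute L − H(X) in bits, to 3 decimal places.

Entropy H = −Σ p log₂ p ≈ 1.5053 bits.
Huffman merges: 17/200+21/200→19/100; 89/500+19/100→46/125; 46/125+79/125→1. L = 779/500 ≈ 1.5580.
L − H = 1.5580 − 1.5053 = 0.053 bits.

0.053 bits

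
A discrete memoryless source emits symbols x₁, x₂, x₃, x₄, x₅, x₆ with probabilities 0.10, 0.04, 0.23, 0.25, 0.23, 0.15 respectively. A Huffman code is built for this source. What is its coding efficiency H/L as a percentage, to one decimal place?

98.9%

Entropy H = −Σ p log₂ p ≈ 2.4038 bits.
Huffman merges: 1/25+1/10→7/50; 7/50+3/20→29/100; 23/100+23/100→23/50; 1/4+29/100→27/50; 23/50+27/50→1. L = 243/100 ≈ 2.4300.
Efficiency = H/L = 2.4038/2.4300 = 98.9%.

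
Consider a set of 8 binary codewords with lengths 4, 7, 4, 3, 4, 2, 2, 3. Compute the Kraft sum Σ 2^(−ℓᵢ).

With common denominator 2^7 = 128: Σ 2^(−ℓᵢ) = 8/128 + 1/128 + 8/128 + 16/128 + 8/128 + 32/128 + 32/128 + 16/128 = 121/128 = 0.9453125.

0.9453125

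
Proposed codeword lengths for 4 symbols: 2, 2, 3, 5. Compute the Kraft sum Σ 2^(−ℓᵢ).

With common denominator 2^5 = 32: Σ 2^(−ℓᵢ) = 8/32 + 8/32 + 4/32 + 1/32 = 21/32 = 0.65625.

0.65625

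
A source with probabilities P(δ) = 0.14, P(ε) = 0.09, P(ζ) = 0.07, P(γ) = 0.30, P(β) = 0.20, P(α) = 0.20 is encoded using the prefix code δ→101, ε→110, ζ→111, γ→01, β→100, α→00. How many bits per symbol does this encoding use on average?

L̄ = Σ pᵢ·ℓᵢ = 0.14·3 + 0.09·3 + 0.07·3 + 0.30·2 + 0.20·3 + 0.20·2 = 2.5 bits/symbol.

2.5 bits/symbol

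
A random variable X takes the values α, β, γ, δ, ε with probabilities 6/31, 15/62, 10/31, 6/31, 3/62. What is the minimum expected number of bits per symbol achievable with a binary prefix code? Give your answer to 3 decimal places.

2.242 bits/symbol

Repeatedly combine the two least-probable nodes; the expected code length is the sum of the merged weights.
merge 3/62 + 6/31 → 15/62
merge 6/31 + 15/62 → 27/62
merge 15/62 + 10/31 → 35/62
merge 27/62 + 35/62 → 1
L = 15/62 + 27/62 + 35/62 + 1 = 139/62 ≈ 2.242 bits/symbol.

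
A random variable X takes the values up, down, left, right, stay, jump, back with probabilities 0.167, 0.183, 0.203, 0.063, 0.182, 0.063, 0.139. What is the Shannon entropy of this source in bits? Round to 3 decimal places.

H = −Σ pᵢ log₂ pᵢ.
−0.167·log₂(0.167) = 0.4312
−0.183·log₂(0.183) = 0.4484
−0.203·log₂(0.203) = 0.4670
−0.063·log₂(0.063) = 0.2513
−0.182·log₂(0.182) = 0.4474
−0.063·log₂(0.063) = 0.2513
−0.139·log₂(0.139) = 0.3957
Sum ≈ 2.6922 → 2.692 bits.

2.692 bits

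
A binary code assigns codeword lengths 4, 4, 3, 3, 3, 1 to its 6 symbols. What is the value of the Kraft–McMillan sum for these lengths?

With common denominator 2^4 = 16: Σ 2^(−ℓᵢ) = 1/16 + 1/16 + 2/16 + 2/16 + 2/16 + 8/16 = 16/16 = 1.

1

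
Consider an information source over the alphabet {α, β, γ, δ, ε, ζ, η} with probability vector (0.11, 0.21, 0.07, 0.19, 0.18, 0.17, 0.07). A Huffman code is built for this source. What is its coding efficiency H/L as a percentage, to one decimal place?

98.4%

Entropy H = −Σ p log₂ p ≈ 2.6953 bits.
Huffman merges: 7/100+7/100→7/50; 11/100+7/50→1/4; 17/100+9/50→7/20; 19/100+21/100→2/5; 1/4+7/20→3/5; 2/5+3/5→1. L = 137/50 ≈ 2.7400.
Efficiency = H/L = 2.6953/2.7400 = 98.4%.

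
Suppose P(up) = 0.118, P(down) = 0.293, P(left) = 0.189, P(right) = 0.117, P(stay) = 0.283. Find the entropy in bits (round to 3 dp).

H = −Σ pᵢ log₂ pᵢ.
−0.118·log₂(0.118) = 0.3638
−0.293·log₂(0.293) = 0.5189
−0.189·log₂(0.189) = 0.4543
−0.117·log₂(0.117) = 0.3622
−0.283·log₂(0.283) = 0.5154
Sum ≈ 2.2145 → 2.215 bits.

2.215 bits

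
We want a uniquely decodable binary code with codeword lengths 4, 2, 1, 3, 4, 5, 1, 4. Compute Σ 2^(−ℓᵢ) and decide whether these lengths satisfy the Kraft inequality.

With common denominator 2^5 = 32: Σ 2^(−ℓᵢ) = 2/32 + 8/32 + 16/32 + 4/32 + 2/32 + 1/32 + 16/32 + 2/32 = 51/32 = 1.59375.
Kraft's inequality requires Σ ≤ 1; here Σ = 1.59375 > 1, so no such prefix code exists.

1.59375; no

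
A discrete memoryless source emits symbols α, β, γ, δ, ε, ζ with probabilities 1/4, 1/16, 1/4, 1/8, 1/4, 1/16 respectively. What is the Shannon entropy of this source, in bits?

2.375 bits

Each probability is a power of 1/2, so log₂(1/p) is an integer.
H = Σ p·log₂(1/p) = 1/4·2 + 1/16·4 + 1/4·2 + 1/8·3 + 1/4·2 + 1/16·4 = 2.375 bits.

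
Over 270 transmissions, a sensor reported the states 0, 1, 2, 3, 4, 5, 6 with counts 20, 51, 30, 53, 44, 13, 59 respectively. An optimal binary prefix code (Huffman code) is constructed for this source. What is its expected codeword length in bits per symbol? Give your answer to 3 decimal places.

Probabilities are the counts divided by 270.
Repeatedly combine the two least-probable nodes; the expected code length is the sum of the merged weights.
merge 13/270 + 2/27 → 11/90
merge 1/9 + 11/90 → 7/30
merge 22/135 + 17/90 → 19/54
merge 53/270 + 59/270 → 56/135
merge 7/30 + 19/54 → 79/135
merge 56/135 + 79/135 → 1
L = 11/90 + 7/30 + 19/54 + 56/135 + 79/135 + 1 = 731/270 ≈ 2.707 bits/symbol.

2.707 bits/symbol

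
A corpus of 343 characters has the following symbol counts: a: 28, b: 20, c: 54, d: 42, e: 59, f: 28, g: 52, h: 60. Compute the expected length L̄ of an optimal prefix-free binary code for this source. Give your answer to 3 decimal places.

2.965 bits/symbol

Probabilities are the counts divided by 343.
Repeatedly combine the two least-probable nodes; the expected code length is the sum of the merged weights.
merge 20/343 + 4/49 → 48/343
merge 4/49 + 6/49 → 10/49
merge 48/343 + 52/343 → 100/343
merge 54/343 + 59/343 → 113/343
merge 60/343 + 10/49 → 130/343
merge 100/343 + 113/343 → 213/343
merge 130/343 + 213/343 → 1
L = 48/343 + 10/49 + 100/343 + 113/343 + 130/343 + 213/343 + 1 = 1017/343 ≈ 2.965 bits/symbol.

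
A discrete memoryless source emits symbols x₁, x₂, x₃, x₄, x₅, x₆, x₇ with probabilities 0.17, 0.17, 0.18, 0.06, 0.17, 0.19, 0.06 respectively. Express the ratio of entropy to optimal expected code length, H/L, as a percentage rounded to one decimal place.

97.9%

Entropy H = −Σ p log₂ p ≈ 2.6914 bits.
Huffman merges: 3/50+3/50→3/25; 3/25+17/100→29/100; 17/100+17/100→17/50; 9/50+19/100→37/100; 29/100+17/50→63/100; 37/100+63/100→1. L = 11/4 ≈ 2.7500.
Efficiency = H/L = 2.6914/2.7500 = 97.9%.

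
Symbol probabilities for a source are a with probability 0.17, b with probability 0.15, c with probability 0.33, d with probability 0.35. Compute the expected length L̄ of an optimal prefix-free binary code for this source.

1.97 bits/symbol

Repeatedly combine the two least-probable nodes; the expected code length is the sum of the merged weights.
merge 3/20 + 17/100 → 8/25
merge 8/25 + 33/100 → 13/20
merge 7/20 + 13/20 → 1
L = 8/25 + 13/20 + 1 = 197/100 = 1.97 bits/symbol.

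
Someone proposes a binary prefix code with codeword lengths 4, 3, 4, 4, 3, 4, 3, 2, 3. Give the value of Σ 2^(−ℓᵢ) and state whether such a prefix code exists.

With common denominator 2^4 = 16: Σ 2^(−ℓᵢ) = 1/16 + 2/16 + 1/16 + 1/16 + 2/16 + 1/16 + 2/16 + 4/16 + 2/16 = 16/16 = 1.
Kraft's inequality requires Σ ≤ 1; here Σ = 1 ≤ 1, so such a prefix code exists.

1; yes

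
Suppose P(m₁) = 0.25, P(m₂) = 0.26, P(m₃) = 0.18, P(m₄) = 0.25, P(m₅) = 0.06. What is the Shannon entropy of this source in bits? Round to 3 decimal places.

2.194 bits

H = −Σ pᵢ log₂ pᵢ.
−0.25·log₂(0.25) = 0.5000
−0.26·log₂(0.26) = 0.5053
−0.18·log₂(0.18) = 0.4453
−0.25·log₂(0.25) = 0.5000
−0.06·log₂(0.06) = 0.2435
Sum ≈ 2.1941 → 2.194 bits.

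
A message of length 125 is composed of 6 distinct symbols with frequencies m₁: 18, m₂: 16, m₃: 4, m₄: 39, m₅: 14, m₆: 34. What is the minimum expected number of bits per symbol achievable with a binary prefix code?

Probabilities are the counts divided by 125.
Repeatedly combine the two least-probable nodes; the expected code length is the sum of the merged weights.
merge 4/125 + 14/125 → 18/125
merge 16/125 + 18/125 → 34/125
merge 18/125 + 34/125 → 52/125
merge 34/125 + 39/125 → 73/125
merge 52/125 + 73/125 → 1
L = 18/125 + 34/125 + 52/125 + 73/125 + 1 = 302/125 = 2.416 bits/symbol.

2.416 bits/symbol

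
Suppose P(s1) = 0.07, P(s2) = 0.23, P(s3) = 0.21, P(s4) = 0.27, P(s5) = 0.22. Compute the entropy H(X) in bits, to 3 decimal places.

2.220 bits

H = −Σ pᵢ log₂ pᵢ.
−0.07·log₂(0.07) = 0.2686
−0.23·log₂(0.23) = 0.4877
−0.21·log₂(0.21) = 0.4728
−0.27·log₂(0.27) = 0.5100
−0.22·log₂(0.22) = 0.4806
Sum ≈ 2.2196 → 2.220 bits.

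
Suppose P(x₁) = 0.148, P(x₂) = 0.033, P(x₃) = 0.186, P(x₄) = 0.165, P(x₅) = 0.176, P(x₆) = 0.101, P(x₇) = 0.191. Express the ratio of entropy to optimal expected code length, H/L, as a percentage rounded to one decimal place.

Entropy H = −Σ p log₂ p ≈ 2.6820 bits.
Huffman merges: 33/1000+101/1000→67/500; 67/500+37/250→141/500; 33/200+22/125→341/1000; 93/500+191/1000→377/1000; 141/500+341/1000→623/1000; 377/1000+623/1000→1. L = 2757/1000 ≈ 2.7570.
Efficiency = H/L = 2.6820/2.7570 = 97.3%.

97.3%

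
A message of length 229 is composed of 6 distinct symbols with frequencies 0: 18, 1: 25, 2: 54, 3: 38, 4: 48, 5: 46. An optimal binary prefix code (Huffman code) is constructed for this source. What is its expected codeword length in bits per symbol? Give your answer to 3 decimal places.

Probabilities are the counts divided by 229.
Repeatedly combine the two least-probable nodes; the expected code length is the sum of the merged weights.
merge 18/229 + 25/229 → 43/229
merge 38/229 + 43/229 → 81/229
merge 46/229 + 48/229 → 94/229
merge 54/229 + 81/229 → 135/229
merge 94/229 + 135/229 → 1
L = 43/229 + 81/229 + 94/229 + 135/229 + 1 = 582/229 ≈ 2.541 bits/symbol.

2.541 bits/symbol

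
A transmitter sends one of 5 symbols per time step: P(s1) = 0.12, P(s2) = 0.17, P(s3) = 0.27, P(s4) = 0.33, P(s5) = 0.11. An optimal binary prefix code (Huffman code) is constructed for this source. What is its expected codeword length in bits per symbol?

2.23 bits/symbol

Repeatedly combine the two least-probable nodes; the expected code length is the sum of the merged weights.
merge 11/100 + 3/25 → 23/100
merge 17/100 + 23/100 → 2/5
merge 27/100 + 33/100 → 3/5
merge 2/5 + 3/5 → 1
L = 23/100 + 2/5 + 3/5 + 1 = 223/100 = 2.23 bits/symbol.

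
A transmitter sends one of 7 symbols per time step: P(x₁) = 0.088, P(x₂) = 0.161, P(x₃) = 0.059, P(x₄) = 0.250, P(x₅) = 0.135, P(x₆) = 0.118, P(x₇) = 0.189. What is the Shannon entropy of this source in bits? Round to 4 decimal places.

H = −Σ pᵢ log₂ pᵢ.
−0.088·log₂(0.088) = 0.3086
−0.161·log₂(0.161) = 0.4242
−0.059·log₂(0.059) = 0.2409
−0.250·log₂(0.250) = 0.5000
−0.135·log₂(0.135) = 0.3900
−0.118·log₂(0.118) = 0.3638
−0.189·log₂(0.189) = 0.4543
Sum ≈ 2.6818 → 2.6818 bits.

2.6818 bits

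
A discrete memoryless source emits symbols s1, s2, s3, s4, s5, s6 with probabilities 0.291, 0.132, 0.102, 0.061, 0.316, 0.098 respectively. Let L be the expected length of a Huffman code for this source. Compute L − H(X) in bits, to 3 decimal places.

Entropy H = −Σ p log₂ p ≈ 2.3395 bits.
Huffman merges: 61/1000+49/500→159/1000; 51/500+33/250→117/500; 159/1000+117/500→393/1000; 291/1000+79/250→607/1000; 393/1000+607/1000→1. L = 2393/1000 ≈ 2.3930.
L − H = 2.3930 − 2.3395 = 0.053 bits.

0.053 bits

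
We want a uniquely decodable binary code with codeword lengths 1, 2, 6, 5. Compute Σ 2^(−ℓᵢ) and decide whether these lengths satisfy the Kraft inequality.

0.796875; yes

With common denominator 2^6 = 64: Σ 2^(−ℓᵢ) = 32/64 + 16/64 + 1/64 + 2/64 = 51/64 = 0.796875.
Kraft's inequality requires Σ ≤ 1; here Σ = 0.796875 ≤ 1, so such a prefix code exists.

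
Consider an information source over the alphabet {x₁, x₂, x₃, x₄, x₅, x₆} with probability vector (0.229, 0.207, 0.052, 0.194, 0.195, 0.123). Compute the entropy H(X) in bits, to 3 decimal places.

H = −Σ pᵢ log₂ pᵢ.
−0.229·log₂(0.229) = 0.4870
−0.207·log₂(0.207) = 0.4704
−0.052·log₂(0.052) = 0.2218
−0.194·log₂(0.194) = 0.4590
−0.195·log₂(0.195) = 0.4599
−0.123·log₂(0.123) = 0.3719
Sum ≈ 2.4699 → 2.470 bits.

2.470 bits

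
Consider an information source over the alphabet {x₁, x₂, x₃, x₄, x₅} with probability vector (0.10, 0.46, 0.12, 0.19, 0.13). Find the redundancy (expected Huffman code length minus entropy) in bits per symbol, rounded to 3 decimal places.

0.028 bits

Entropy H = −Σ p log₂ p ≈ 2.0525 bits.
Huffman merges: 1/10+3/25→11/50; 13/100+19/100→8/25; 11/50+8/25→27/50; 23/50+27/50→1. L = 52/25 ≈ 2.0800.
L − H = 2.0800 − 2.0525 = 0.028 bits.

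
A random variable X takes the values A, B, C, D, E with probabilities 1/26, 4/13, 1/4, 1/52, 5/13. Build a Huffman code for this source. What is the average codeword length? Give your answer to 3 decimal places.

1.981 bits/symbol

Repeatedly combine the two least-probable nodes; the expected code length is the sum of the merged weights.
merge 1/52 + 1/26 → 3/52
merge 3/52 + 1/4 → 4/13
merge 4/13 + 4/13 → 8/13
merge 5/13 + 8/13 → 1
L = 3/52 + 4/13 + 8/13 + 1 = 103/52 ≈ 1.981 bits/symbol.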